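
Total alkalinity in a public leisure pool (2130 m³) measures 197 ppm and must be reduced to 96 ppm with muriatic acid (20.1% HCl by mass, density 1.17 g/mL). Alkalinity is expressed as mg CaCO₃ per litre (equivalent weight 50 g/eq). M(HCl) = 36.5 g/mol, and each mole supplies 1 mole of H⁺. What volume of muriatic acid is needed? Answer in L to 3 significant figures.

668 L

Volume: 2130 m³ = 2,130,000 L.
Alkalinity to neutralize: (197 − 96) = 101 mg/L as CaCO₃ × 2,130,000 L = 215,100 g as CaCO₃.
Equivalents of H⁺ required: 215,100 ÷ 50 g/eq = 4303 eq = 4303 mol HCl.
Mass of HCl: 4303 × 36.5 = 157,000 g.
Mass of 20.1% solution: 157,000 / 0.201 = 781,300 g.
Volume: 781,300 g ÷ 1.17 g/mL = 667,800 mL.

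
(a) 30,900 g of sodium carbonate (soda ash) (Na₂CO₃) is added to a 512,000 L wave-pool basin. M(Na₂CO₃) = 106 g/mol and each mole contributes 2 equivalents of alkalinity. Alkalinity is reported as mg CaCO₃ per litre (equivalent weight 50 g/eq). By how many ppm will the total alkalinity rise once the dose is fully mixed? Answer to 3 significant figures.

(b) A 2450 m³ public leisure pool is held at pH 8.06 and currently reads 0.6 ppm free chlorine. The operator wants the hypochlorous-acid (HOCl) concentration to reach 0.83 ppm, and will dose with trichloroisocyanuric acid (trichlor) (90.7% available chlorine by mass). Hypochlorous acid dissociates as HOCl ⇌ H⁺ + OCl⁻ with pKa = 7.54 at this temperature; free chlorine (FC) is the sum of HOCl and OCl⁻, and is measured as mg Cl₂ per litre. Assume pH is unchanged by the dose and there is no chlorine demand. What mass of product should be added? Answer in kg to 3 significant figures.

(a) 56.9 ppm; (b) 8.05 kg

(a) Moles of Na₂CO₃: 30,900 g ÷ 106 g/mol = 291.5 mol → 583 eq of alkalinity.
(a) As CaCO₃: 583 eq × 50 g/eq = 29,150 g.
(a) Rise: 29,150 g / 512,000 L × 1000 = 56.94 mg/L.

(b) Volume: 2450 m³ = 2,450,000 L.
(b) [OCl⁻]/[HOCl] = 10^(pH − pKa) = 10^(8.06 − 7.54) = 3.311; fraction as HOCl = 1/(1 + 3.311) = 0.2319.
(b) Free chlorine required for 0.83 ppm HOCl: 0.83 / 0.2319 = 3.578 ppm.
(b) FC to add: 3.578 − 0.6 = 2.978 mg/L as Cl₂.
(b) Cl₂ equivalent: 2.978 mg/L × 2,450,000 L = 7297 g.
(b) Product at 90.7% available Cl: 7297 / 0.907 = 8045 g.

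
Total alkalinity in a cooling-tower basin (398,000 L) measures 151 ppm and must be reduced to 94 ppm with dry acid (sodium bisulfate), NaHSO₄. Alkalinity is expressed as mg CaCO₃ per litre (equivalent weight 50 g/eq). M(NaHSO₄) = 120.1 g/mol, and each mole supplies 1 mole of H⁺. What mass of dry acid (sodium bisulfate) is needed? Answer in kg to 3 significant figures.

54.5 kg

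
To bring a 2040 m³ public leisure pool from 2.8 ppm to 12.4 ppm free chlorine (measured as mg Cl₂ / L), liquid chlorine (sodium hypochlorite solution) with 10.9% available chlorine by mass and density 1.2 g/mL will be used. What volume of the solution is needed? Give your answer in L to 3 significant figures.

Volume: 2040 m³ = 2,040,000 L.
Chlorine deficit: 12.4 − 2.8 = 9.6 ppm = 9.6 mg/L as Cl₂.
Cl₂ equivalent needed: 9.6 mg/L × 2,040,000 L = 19,580,000 mg = 19,580 g.
Product at 10.9% available chlorine: 19,580 / 0.109 = 179,700 g.
Volume at density 1.2 g/mL: 179,700 g ÷ 1.2 g/mL = 149,700 mL.

150 L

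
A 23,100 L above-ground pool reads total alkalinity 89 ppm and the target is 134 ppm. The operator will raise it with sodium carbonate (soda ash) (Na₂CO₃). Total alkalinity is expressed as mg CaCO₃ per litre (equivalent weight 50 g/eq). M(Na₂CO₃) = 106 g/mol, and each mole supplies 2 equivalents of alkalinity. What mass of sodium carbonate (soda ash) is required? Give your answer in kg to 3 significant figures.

1.10 kg

Alkalinity to add: (134 − 89) = 45 mg/L as CaCO₃ × 23,100 L = 1040 g as CaCO₃.
Equivalents: 1040 g ÷ 50 g/eq = 20.79 eq.
Each mole of Na₂CO₃ supplies 2 eq, so 20.79 / 2 = 10.39 mol.
Mass: 10.39 mol × 106 g/mol = 1102 g.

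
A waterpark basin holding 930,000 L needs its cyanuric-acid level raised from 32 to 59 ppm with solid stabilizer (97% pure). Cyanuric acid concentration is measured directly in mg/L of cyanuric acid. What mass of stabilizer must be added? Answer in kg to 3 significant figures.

CYA to add: (59 − 32) = 27 mg/L × 930,000 L = 25,110 g cyanuric acid.
At 97% purity: 25,110 / 0.97 = 25,890 g product.

25.9 kg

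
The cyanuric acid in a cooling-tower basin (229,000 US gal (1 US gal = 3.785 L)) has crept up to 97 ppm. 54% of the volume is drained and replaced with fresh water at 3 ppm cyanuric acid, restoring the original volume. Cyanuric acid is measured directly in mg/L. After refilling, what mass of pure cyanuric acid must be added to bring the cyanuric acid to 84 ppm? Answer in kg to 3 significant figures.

32.7 kg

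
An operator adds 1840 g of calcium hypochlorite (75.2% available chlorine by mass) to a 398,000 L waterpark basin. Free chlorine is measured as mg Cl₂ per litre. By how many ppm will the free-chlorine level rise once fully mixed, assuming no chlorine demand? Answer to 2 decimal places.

Available chlorine delivered: 1840 g × 0.752 = 1384 g as Cl₂.
Concentration rise: 1384 g / 398,000 L = 3.477 mg/L = 3.48 ppm.

3.48 ppm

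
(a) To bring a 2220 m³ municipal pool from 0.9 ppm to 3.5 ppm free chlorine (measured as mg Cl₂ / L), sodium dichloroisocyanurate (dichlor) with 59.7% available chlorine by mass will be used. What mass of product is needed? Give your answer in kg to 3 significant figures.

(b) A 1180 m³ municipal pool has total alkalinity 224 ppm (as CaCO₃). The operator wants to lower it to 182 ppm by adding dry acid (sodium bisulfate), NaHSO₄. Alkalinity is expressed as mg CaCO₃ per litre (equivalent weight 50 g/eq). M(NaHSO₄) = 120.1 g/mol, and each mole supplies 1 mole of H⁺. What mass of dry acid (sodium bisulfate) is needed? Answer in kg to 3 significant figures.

(a) 9.67 kg; (b) 119 kg

(a) Volume: 2220 m³ = 2,220,000 L.
(a) Chlorine deficit: 3.5 − 0.9 = 2.6 ppm = 2.6 mg/L as Cl₂.
(a) Cl₂ equivalent needed: 2.6 mg/L × 2,220,000 L = 5,772,000 mg = 5772 g.
(a) Product at 59.7% available chlorine: 5772 / 0.597 = 9668 g.

(b) Volume: 1180 m³ = 1,180,000 L.
(b) Alkalinity to neutralize: (224 − 182) = 42 mg/L as CaCO₃ × 1,180,000 L = 49,560 g as CaCO₃.
(b) Equivalents of H⁺ required: 49,560 ÷ 50 g/eq = 991.2 eq = 991.2 mol NaHSO₄.
(b) Mass of NaHSO₄: 991.2 × 120.1 = 119,000 g.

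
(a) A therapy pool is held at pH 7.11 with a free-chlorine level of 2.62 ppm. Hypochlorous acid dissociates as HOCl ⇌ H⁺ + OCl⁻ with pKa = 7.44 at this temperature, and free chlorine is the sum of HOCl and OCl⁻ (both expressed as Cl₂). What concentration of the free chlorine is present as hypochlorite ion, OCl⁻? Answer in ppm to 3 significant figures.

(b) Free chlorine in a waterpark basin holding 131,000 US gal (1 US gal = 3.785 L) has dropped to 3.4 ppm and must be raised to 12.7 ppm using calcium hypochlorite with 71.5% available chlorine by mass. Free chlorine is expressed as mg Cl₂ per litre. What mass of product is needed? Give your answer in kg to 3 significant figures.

(a) 0.835 ppm; (b) 6.45 kg

(a) [OCl⁻]/[HOCl] = 10^(pH − pKa) = 10^(7.11 − 7.44) = 10^-0.33 = 0.4677.
(a) Fraction as HOCl = 1 / (1 + 0.4677) = 0.6813.
(a) OCl⁻ = (1 − 0.6813) × 2.62 ppm = 0.8349 ppm.

(b) Volume: 131,000 US gal × 3.785 L/gal = 495,835 L.
(b) Chlorine deficit: 12.7 − 3.4 = 9.3 ppm = 9.3 mg/L as Cl₂.
(b) Cl₂ equivalent needed: 9.3 mg/L × 495,835 L = 4,611,000 mg = 4611 g.
(b) Product at 71.5% available chlorine: 4611 / 0.715 = 6449 g.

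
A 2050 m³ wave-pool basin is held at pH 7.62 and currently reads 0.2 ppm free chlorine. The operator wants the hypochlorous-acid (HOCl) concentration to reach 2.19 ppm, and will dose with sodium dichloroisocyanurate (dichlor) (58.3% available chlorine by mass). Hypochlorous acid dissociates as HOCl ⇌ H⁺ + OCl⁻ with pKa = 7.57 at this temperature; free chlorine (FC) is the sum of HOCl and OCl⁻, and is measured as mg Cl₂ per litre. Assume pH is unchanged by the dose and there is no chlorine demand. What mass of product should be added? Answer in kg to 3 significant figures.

15.6 kg

Volume: 2050 m³ = 2,050,000 L.
[OCl⁻]/[HOCl] = 10^(pH − pKa) = 10^(7.62 − 7.57) = 1.122; fraction as HOCl = 1/(1 + 1.122) = 0.4712.
Free chlorine required for 2.19 ppm HOCl: 2.19 / 0.4712 = 4.647 ppm.
FC to add: 4.647 − 0.2 = 4.447 mg/L as Cl₂.
Cl₂ equivalent: 4.447 mg/L × 2,050,000 L = 9117 g.
Product at 58.3% available Cl: 9117 / 0.583 = 15,640 g.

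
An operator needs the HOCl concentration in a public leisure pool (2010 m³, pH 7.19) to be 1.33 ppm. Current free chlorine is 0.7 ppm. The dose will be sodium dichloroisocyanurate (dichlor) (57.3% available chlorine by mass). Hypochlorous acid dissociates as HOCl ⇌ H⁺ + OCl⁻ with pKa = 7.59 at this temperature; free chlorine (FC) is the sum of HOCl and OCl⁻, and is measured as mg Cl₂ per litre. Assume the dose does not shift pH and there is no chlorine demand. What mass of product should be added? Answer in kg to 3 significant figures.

4.07 kg

Volume: 2010 m³ = 2,010,000 L.
[OCl⁻]/[HOCl] = 10^(pH − pKa) = 10^(7.19 − 7.59) = 0.3981; fraction as HOCl = 1/(1 + 0.3981) = 0.7153.
Free chlorine required for 1.33 ppm HOCl: 1.33 / 0.7153 = 1.859 ppm.
FC to add: 1.859 − 0.7 = 1.159 mg/L as Cl₂.
Cl₂ equivalent: 1.159 mg/L × 2,010,000 L = 2331 g.
Product at 57.3% available Cl: 2331 / 0.573 = 4067 g.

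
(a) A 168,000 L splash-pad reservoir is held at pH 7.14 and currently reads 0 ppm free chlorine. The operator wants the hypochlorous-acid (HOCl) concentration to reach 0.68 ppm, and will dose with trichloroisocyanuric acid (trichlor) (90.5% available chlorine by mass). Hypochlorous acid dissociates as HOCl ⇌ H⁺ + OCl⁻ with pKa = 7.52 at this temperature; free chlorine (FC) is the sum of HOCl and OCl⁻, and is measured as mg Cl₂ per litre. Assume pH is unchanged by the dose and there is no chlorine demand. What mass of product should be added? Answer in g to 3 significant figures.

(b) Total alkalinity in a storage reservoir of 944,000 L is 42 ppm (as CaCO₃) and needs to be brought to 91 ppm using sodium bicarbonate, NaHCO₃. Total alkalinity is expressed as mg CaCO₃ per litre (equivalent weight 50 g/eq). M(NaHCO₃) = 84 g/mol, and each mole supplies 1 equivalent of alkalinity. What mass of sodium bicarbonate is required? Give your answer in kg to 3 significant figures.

(a) 179 g; (b) 77.7 kg

(a) [OCl⁻]/[HOCl] = 10^(pH − pKa) = 10^(7.14 − 7.52) = 0.4169; fraction as HOCl = 1/(1 + 0.4169) = 0.7058.
(a) Free chlorine required for 0.68 ppm HOCl: 0.68 / 0.7058 = 0.9635 ppm.
(a) FC to add: 0.9635 − 0 = 0.9635 mg/L as Cl₂.
(a) Cl₂ equivalent: 0.9635 mg/L × 168,000 L = 161.9 g.
(a) Product at 90.5% available Cl: 161.9 / 0.905 = 178.9 g.

(b) Alkalinity to add: (91 − 42) = 49 mg/L as CaCO₃ × 944,000 L = 46,260 g as CaCO₃.
(b) Equivalents: 46,260 g ÷ 50 g/eq = 925.1 eq.
(b) NaHCO₃ supplies 1 eq per mole → 925.1 mol.
(b) Mass: 925.1 mol × 84 g/mol = 77,710 g.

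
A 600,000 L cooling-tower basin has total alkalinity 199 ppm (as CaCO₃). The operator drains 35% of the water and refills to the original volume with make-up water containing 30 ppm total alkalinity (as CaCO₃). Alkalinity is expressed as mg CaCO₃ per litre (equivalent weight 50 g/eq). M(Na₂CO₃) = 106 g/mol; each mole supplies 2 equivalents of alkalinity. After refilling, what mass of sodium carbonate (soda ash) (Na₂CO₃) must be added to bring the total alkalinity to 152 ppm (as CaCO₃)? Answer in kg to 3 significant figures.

After draining 35% and refilling: 199 × 0.65 + 30 × 0.35 = 139.85 ppm.
Deficit to target: 152 − 139.85 = 12.15 mg/L.
As CaCO₃: 12.15 mg/L × 600,000 L = 7290 g; ÷ 50 g/eq ÷ 2 = 72.9 mol Na₂CO₃.
Mass: 72.9 × 106 = 7727 g.

7.73 kg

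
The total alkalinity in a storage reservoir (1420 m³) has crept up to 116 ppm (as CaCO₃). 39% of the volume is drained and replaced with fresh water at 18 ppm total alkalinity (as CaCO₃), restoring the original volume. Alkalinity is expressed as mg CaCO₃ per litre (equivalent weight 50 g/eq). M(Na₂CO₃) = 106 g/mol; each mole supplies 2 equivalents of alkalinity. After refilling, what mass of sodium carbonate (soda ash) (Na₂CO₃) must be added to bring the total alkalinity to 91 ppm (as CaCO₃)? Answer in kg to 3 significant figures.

Volume: 1420 m³ = 1,420,000 L.
After draining 39% and refilling: 116 × 0.61 + 18 × 0.39 = 77.78 ppm.
Deficit to target: 91 − 77.78 = 13.22 mg/L.
As CaCO₃: 13.22 mg/L × 1,420,000 L = 18,770 g; ÷ 50 g/eq ÷ 2 = 187.7 mol Na₂CO₃.
Mass: 187.7 × 106 = 19,900 g.

19.9 kg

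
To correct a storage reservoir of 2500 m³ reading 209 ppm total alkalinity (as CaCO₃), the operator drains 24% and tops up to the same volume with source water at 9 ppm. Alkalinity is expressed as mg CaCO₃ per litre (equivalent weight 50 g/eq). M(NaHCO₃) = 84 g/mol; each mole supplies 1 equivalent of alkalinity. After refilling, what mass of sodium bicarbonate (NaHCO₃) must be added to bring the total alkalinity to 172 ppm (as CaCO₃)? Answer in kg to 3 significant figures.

46.2 kg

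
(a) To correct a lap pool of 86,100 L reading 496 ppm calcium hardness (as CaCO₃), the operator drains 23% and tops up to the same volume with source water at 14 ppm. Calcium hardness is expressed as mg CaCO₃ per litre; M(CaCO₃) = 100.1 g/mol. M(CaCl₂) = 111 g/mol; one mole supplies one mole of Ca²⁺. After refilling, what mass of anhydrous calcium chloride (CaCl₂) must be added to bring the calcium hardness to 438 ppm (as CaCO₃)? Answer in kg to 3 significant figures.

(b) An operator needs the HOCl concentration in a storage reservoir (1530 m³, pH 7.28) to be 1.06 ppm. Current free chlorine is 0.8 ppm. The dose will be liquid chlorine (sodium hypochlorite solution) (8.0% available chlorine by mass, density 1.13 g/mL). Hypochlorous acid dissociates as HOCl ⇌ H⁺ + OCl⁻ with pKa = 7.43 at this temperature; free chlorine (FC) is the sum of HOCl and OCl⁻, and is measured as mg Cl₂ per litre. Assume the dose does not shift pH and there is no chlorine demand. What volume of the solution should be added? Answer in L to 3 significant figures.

(a) 5.05 kg; (b) 17.1 L

(a) After draining 23% and refilling: 496 × 0.77 + 14 × 0.23 = 385.14 ppm.
(a) Deficit to target: 438 − 385.14 = 52.86 mg/L.
(a) As CaCO₃: 52.86 mg/L × 86,100 L = 4551 g; ÷ 100.1 = 45.47 mol Ca²⁺.
(a) Mass: 45.47 × 111 = 5047 g.

(b) Volume: 1530 m³ = 1,530,000 L.
(b) [OCl⁻]/[HOCl] = 10^(pH − pKa) = 10^(7.28 − 7.43) = 0.7079; fraction as HOCl = 1/(1 + 0.7079) = 0.5855.
(b) Free chlorine required for 1.06 ppm HOCl: 1.06 / 0.5855 = 1.81 ppm.
(b) FC to add: 1.81 − 0.8 = 1.01 mg/L as Cl₂.
(b) Cl₂ equivalent: 1.01 mg/L × 1,530,000 L = 1546 g.
(b) Product at 8.0% available Cl: 1546 / 0.08 = 19,320 g.
(b) Volume: 19,320 g ÷ 1.13 g/mL = 17,100 mL.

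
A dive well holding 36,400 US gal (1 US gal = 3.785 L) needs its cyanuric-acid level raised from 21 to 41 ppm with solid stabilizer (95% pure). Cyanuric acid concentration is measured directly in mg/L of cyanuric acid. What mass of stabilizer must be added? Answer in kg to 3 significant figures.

Volume: 36,400 US gal × 3.785 L/gal = 137,774 L.
CYA to add: (41 − 21) = 20 mg/L × 137,774 L = 2755 g cyanuric acid.
At 95% purity: 2755 / 0.95 = 2901 g product.

2.90 kg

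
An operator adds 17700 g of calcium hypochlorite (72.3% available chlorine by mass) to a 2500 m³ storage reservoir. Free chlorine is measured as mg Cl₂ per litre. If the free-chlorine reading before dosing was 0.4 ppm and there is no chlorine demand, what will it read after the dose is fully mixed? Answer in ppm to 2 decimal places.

Volume: 2500 m³ = 2,500,000 L.
Available chlorine delivered: 17,700 g × 0.723 = 12,800 g as Cl₂.
Concentration rise: 12,800 g / 2,500,000 L = 5.119 mg/L = 5.12 ppm.
Final FC: 0.4 + 5.12 = 5.52 ppm.

5.52 ppm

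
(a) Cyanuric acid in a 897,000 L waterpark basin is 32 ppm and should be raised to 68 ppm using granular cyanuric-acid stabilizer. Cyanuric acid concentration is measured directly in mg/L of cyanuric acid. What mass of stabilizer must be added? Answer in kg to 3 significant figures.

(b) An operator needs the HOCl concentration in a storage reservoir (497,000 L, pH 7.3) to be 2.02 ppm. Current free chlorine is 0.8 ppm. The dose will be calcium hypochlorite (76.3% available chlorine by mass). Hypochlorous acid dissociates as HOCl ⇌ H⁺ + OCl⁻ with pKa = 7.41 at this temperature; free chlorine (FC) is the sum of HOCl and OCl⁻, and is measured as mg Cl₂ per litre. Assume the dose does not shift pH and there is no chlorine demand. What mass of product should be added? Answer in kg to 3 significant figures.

(a) CYA to add: (68 − 32) = 36 mg/L × 897,000 L = 32,290 g cyanuric acid.

(b) [OCl⁻]/[HOCl] = 10^(pH − pKa) = 10^(7.3 − 7.41) = 0.7762; fraction as HOCl = 1/(1 + 0.7762) = 0.563.
(b) Free chlorine required for 2.02 ppm HOCl: 2.02 / 0.563 = 3.588 ppm.
(b) FC to add: 3.588 − 0.8 = 2.788 mg/L as Cl₂.
(b) Cl₂ equivalent: 2.788 mg/L × 497,000 L = 1386 g.
(b) Product at 76.3% available Cl: 1386 / 0.763 = 1816 g.

(a) 32.3 kg; (b) 1.82 kg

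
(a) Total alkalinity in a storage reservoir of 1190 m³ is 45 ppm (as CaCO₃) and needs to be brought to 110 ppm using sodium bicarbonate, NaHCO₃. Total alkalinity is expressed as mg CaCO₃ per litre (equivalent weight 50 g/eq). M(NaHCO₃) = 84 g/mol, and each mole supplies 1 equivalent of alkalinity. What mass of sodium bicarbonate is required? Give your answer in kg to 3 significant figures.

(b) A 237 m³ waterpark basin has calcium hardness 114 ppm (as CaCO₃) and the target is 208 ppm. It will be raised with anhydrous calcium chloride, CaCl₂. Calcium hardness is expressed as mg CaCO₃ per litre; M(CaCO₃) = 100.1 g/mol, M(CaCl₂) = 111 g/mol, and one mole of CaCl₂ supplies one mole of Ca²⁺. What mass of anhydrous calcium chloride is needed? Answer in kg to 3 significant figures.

(a) 130 kg; (b) 24.7 kg

(a) Volume: 1190 m³ = 1,190,000 L.
(a) Alkalinity to add: (110 − 45) = 65 mg/L as CaCO₃ × 1,190,000 L = 77,350 g as CaCO₃.
(a) Equivalents: 77,350 g ÷ 50 g/eq = 1547 eq.
(a) NaHCO₃ supplies 1 eq per mole → 1547 mol.
(a) Mass: 1547 mol × 84 g/mol = 129,900 g.

(b) Volume: 237 m³ = 237,000 L.
(b) Hardness to add: (208 − 114) = 94 mg/L as CaCO₃ × 237,000 L = 22,280 g as CaCO₃.
(b) Moles of Ca²⁺ (1 mol Ca²⁺ ≡ 1 mol CaCO₃): 22,280 / 100.1 g/mol = 222.6 mol.
(b) Mass of CaCl₂: 222.6 × 111 = 24,700 g.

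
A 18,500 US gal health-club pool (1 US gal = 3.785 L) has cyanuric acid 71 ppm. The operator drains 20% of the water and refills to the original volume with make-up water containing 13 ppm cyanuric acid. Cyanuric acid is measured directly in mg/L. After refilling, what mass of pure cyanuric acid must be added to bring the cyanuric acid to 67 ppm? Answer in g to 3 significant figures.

532 g

Volume: 18,500 US gal × 3.785 L/gal = 70,022 L.
After draining 20% and refilling: 71 × 0.80 + 13 × 0.20 = 59.4 ppm.
Deficit to target: 67 − 59.4 = 7.6 mg/L.
Mass: 7.6 mg/L × 70,022 L = 532.2 g cyanuric acid.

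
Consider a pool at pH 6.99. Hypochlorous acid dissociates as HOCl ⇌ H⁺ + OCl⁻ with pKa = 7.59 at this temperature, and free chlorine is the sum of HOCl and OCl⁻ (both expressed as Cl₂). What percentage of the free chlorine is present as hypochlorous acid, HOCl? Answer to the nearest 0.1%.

[OCl⁻]/[HOCl] = 10^(pH − pKa) = 10^(6.99 − 7.59) = 10^-0.60 = 0.2512.
Fraction as HOCl = 1 / (1 + 0.2512) = 0.7992.

79.9%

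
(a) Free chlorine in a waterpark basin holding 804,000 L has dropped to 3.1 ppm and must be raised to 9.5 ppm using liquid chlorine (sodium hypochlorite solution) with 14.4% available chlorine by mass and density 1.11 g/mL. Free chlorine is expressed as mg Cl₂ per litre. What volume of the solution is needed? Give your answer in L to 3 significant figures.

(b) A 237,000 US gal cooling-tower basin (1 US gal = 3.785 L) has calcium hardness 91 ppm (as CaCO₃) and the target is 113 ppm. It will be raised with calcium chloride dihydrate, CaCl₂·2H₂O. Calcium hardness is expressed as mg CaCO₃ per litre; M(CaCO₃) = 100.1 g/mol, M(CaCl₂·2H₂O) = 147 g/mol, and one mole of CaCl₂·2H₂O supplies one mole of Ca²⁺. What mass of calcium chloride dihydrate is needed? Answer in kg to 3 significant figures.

(a) Chlorine deficit: 9.5 − 3.1 = 6.4 ppm = 6.4 mg/L as Cl₂.
(a) Cl₂ equivalent needed: 6.4 mg/L × 804,000 L = 5,146,000 mg = 5146 g.
(a) Product at 14.4% available chlorine: 5146 / 0.144 = 35,730 g.
(a) Volume at density 1.11 g/mL: 35,730 g ÷ 1.11 g/mL = 32,190 mL.

(b) Volume: 237,000 US gal × 3.785 L/gal = 897,045 L.
(b) Hardness to add: (113 − 91) = 22 mg/L as CaCO₃ × 897,045 L = 19,730 g as CaCO₃.
(b) Moles of Ca²⁺ (1 mol Ca²⁺ ≡ 1 mol CaCO₃): 19,730 / 100.1 g/mol = 197.2 mol.
(b) Mass of CaCl₂·2H₂O: 197.2 × 147 = 28,980 g.

(a) 32.2 L; (b) 29.0 kg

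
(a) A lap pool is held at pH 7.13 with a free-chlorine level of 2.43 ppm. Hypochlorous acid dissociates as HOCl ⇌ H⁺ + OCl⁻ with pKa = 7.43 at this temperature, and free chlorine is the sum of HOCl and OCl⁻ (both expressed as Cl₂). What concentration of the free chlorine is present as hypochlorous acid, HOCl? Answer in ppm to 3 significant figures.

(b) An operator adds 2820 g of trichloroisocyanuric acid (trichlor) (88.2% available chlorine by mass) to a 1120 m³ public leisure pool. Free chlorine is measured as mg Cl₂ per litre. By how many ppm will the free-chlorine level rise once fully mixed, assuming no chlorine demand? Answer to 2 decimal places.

(a) 1.62 ppm; (b) 2.22 ppm

(a) [OCl⁻]/[HOCl] = 10^(pH − pKa) = 10^(7.13 − 7.43) = 10^-0.30 = 0.5012.
(a) Fraction as HOCl = 1 / (1 + 0.5012) = 0.6661.
(a) HOCl = 0.6661 × 2.43 ppm = 1.619 ppm.

(b) Volume: 1120 m³ = 1,120,000 L.
(b) Available chlorine delivered: 2820 g × 0.882 = 2487 g as Cl₂.
(b) Concentration rise: 2487 g / 1,120,000 L = 2.221 mg/L = 2.22 ppm.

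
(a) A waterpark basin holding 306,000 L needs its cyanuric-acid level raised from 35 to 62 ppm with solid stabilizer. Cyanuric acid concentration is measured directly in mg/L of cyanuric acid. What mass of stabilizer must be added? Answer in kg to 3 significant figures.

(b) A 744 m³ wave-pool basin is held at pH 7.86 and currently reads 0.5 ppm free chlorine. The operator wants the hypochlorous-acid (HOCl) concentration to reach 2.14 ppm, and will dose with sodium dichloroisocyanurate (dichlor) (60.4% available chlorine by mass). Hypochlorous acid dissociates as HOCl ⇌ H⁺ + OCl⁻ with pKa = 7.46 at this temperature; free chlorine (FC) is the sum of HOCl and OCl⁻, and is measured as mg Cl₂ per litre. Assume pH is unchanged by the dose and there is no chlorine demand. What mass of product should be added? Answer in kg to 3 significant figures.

(a) CYA to add: (62 − 35) = 27 mg/L × 306,000 L = 8262 g cyanuric acid.

(b) Volume: 744 m³ = 744,000 L.
(b) [OCl⁻]/[HOCl] = 10^(pH − pKa) = 10^(7.86 − 7.46) = 2.512; fraction as HOCl = 1/(1 + 2.512) = 0.2847.
(b) Free chlorine required for 2.14 ppm HOCl: 2.14 / 0.2847 = 7.515 ppm.
(b) FC to add: 7.515 − 0.5 = 7.015 mg/L as Cl₂.
(b) Cl₂ equivalent: 7.015 mg/L × 744,000 L = 5219 g.
(b) Product at 60.4% available Cl: 5219 / 0.604 = 8642 g.

(a) 8.26 kg; (b) 8.64 kg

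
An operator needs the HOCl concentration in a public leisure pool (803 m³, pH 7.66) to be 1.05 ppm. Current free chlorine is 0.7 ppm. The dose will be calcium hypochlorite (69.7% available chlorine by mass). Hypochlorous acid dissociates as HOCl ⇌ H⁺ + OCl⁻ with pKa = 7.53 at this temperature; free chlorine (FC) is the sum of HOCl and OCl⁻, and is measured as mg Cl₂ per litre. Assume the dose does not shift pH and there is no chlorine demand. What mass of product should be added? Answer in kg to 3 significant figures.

2.04 kg

Volume: 803 m³ = 803,000 L.
[OCl⁻]/[HOCl] = 10^(pH − pKa) = 10^(7.66 − 7.53) = 1.349; fraction as HOCl = 1/(1 + 1.349) = 0.4257.
Free chlorine required for 1.05 ppm HOCl: 1.05 / 0.4257 = 2.466 ppm.
FC to add: 2.466 − 0.7 = 1.766 mg/L as Cl₂.
Cl₂ equivalent: 1.766 mg/L × 803,000 L = 1418 g.
Product at 69.7% available Cl: 1418 / 0.697 = 2035 g.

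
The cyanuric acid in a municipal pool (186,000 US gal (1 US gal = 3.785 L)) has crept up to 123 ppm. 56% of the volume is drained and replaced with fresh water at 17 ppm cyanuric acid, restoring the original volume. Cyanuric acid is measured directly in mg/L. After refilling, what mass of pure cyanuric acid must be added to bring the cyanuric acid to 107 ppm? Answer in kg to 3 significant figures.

30.5 kg

Volume: 186,000 US gal × 3.785 L/gal = 704,010 L.
After draining 56% and refilling: 123 × 0.44 + 17 × 0.56 = 63.64 ppm.
Deficit to target: 107 − 63.64 = 43.36 mg/L.
Mass: 43.36 mg/L × 704,010 L = 30,530 g cyanuric acid.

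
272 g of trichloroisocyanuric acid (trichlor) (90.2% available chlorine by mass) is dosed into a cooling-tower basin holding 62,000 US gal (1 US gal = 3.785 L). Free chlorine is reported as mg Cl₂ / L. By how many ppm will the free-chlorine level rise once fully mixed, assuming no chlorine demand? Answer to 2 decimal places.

Volume: 62,000 US gal × 3.785 L/gal = 234,670 L.
Available chlorine delivered: 272 g × 0.902 = 245.3 g as Cl₂.
Concentration rise: 245.3 g / 234,670 L = 1.045 mg/L = 1.05 ppm.

1.05 ppm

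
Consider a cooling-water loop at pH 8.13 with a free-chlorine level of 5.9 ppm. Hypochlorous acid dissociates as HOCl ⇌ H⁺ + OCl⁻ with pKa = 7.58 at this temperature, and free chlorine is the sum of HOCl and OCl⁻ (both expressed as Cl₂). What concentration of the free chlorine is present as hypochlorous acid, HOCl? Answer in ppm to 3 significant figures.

[OCl⁻]/[HOCl] = 10^(pH − pKa) = 10^(8.13 − 7.58) = 10^0.55 = 3.548.
Fraction as HOCl = 1 / (1 + 3.548) = 0.2199.
HOCl = 0.2199 × 5.9 ppm = 1.297 ppm.

1.30 ppm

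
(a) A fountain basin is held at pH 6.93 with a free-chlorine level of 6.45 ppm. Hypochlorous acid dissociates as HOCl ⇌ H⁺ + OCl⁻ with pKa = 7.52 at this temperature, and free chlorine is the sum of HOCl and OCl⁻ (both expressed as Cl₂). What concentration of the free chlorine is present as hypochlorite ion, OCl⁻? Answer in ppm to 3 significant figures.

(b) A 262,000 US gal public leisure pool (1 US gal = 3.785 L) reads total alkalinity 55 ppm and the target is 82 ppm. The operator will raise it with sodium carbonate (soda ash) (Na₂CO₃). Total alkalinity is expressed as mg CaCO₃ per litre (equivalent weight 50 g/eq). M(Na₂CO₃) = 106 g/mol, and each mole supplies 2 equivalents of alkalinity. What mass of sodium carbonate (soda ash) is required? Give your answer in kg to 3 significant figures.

(a) [OCl⁻]/[HOCl] = 10^(pH − pKa) = 10^(6.93 − 7.52) = 10^-0.59 = 0.257.
(a) Fraction as HOCl = 1 / (1 + 0.257) = 0.7955.
(a) OCl⁻ = (1 − 0.7955) × 6.45 ppm = 1.319 ppm.

(b) Volume: 262,000 US gal × 3.785 L/gal = 991,670 L.
(b) Alkalinity to add: (82 − 55) = 27 mg/L as CaCO₃ × 991,670 L = 26,780 g as CaCO₃.
(b) Equivalents: 26,780 g ÷ 50 g/eq = 535.5 eq.
(b) Each mole of Na₂CO₃ supplies 2 eq, so 535.5 / 2 = 267.8 mol.
(b) Mass: 267.8 mol × 106 g/mol = 28,380 g.

(a) 1.32 ppm; (b) 28.4 kg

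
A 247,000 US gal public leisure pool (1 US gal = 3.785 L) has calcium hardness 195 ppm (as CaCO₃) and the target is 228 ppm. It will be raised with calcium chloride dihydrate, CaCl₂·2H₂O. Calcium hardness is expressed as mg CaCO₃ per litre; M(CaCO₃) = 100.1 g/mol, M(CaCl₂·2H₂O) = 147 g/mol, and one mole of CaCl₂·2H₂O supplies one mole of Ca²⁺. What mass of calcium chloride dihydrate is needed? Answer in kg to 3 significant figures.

45.3 kg

Volume: 247,000 US gal × 3.785 L/gal = 934,895 L.
Hardness to add: (228 − 195) = 33 mg/L as CaCO₃ × 934,895 L = 30,850 g as CaCO₃.
Moles of Ca²⁺ (1 mol Ca²⁺ ≡ 1 mol CaCO₃): 30,850 / 100.1 g/mol = 308.2 mol.
Mass of CaCl₂·2H₂O: 308.2 × 147 = 45,310 g.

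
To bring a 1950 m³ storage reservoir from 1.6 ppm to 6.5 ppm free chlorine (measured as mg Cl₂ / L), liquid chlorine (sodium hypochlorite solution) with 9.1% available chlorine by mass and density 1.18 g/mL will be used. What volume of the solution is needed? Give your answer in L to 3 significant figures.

89.0 L

Volume: 1950 m³ = 1,950,000 L.
Chlorine deficit: 6.5 − 1.6 = 4.9 ppm = 4.9 mg/L as Cl₂.
Cl₂ equivalent needed: 4.9 mg/L × 1,950,000 L = 9,555,000 mg = 9555 g.
Product at 9.1% available chlorine: 9555 / 0.091 = 105,000 g.
Volume at density 1.18 g/mL: 105,000 g ÷ 1.18 g/mL = 88,980 mL.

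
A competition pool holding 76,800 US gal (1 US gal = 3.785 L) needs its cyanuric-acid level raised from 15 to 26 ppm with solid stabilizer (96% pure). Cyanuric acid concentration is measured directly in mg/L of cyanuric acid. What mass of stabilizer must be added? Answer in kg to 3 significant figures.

Volume: 76,800 US gal × 3.785 L/gal = 290,688 L.
CYA to add: (26 − 15) = 11 mg/L × 290,688 L = 3198 g cyanuric acid.
At 96% purity: 3198 / 0.96 = 3331 g product.

3.33 kg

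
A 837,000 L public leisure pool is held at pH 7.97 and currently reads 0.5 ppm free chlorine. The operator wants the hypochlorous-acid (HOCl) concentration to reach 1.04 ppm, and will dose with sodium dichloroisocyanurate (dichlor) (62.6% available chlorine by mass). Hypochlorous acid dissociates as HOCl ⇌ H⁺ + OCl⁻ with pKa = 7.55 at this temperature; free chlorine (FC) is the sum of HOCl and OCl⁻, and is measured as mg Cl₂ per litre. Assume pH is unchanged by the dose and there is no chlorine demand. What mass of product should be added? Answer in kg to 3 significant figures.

4.38 kg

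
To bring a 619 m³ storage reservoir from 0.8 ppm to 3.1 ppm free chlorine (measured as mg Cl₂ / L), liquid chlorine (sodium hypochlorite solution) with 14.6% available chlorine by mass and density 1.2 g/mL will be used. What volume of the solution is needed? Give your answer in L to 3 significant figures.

8.13 L

Volume: 619 m³ = 619,000 L.
Chlorine deficit: 3.1 − 0.8 = 2.3 ppm = 2.3 mg/L as Cl₂.
Cl₂ equivalent needed: 2.3 mg/L × 619,000 L = 1,424,000 mg = 1424 g.
Product at 14.6% available chlorine: 1424 / 0.146 = 9751 g.
Volume at density 1.2 g/mL: 9751 g ÷ 1.2 g/mL = 8126 mL.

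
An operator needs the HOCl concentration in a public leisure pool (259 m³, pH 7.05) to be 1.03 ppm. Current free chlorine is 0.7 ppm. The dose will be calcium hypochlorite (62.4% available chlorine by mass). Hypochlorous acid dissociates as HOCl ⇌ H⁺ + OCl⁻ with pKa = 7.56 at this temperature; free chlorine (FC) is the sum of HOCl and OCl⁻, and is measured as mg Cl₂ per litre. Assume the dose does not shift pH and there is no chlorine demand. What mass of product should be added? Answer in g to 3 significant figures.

Volume: 259 m³ = 259,000 L.
[OCl⁻]/[HOCl] = 10^(pH − pKa) = 10^(7.05 − 7.56) = 0.309; fraction as HOCl = 1/(1 + 0.309) = 0.7639.
Free chlorine required for 1.03 ppm HOCl: 1.03 / 0.7639 = 1.348 ppm.
FC to add: 1.348 − 0.7 = 0.6483 mg/L as Cl₂.
Cl₂ equivalent: 0.6483 mg/L × 259,000 L = 167.9 g.
Product at 62.4% available Cl: 167.9 / 0.624 = 269.1 g.

269 g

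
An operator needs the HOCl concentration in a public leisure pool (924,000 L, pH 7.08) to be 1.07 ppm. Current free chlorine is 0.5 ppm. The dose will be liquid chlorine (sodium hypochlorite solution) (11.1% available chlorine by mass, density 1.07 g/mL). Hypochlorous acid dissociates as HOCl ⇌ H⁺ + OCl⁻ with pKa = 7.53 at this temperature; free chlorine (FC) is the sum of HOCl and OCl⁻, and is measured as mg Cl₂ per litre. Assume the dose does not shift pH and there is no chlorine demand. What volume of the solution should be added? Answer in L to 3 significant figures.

7.39 L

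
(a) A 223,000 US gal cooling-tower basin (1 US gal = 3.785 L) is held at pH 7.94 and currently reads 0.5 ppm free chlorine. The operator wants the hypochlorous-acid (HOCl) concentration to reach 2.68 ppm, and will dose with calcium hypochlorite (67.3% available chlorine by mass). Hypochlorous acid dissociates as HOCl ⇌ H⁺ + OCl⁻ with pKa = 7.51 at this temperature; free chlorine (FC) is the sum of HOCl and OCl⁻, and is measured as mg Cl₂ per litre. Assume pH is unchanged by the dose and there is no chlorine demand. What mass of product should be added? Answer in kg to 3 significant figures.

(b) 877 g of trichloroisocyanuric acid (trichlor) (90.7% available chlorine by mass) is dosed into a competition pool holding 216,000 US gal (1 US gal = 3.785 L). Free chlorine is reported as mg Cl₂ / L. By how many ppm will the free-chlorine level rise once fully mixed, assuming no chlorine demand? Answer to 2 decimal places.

(a) 11.8 kg; (b) 0.97 ppm

(a) Volume: 223,000 US gal × 3.785 L/gal = 844,055 L.
(a) [OCl⁻]/[HOCl] = 10^(pH − pKa) = 10^(7.94 − 7.51) = 2.692; fraction as HOCl = 1/(1 + 2.692) = 0.2709.
(a) Free chlorine required for 2.68 ppm HOCl: 2.68 / 0.2709 = 9.893 ppm.
(a) FC to add: 9.893 − 0.5 = 9.393 mg/L as Cl₂.
(a) Cl₂ equivalent: 9.393 mg/L × 844,055 L = 7928 g.
(a) Product at 67.3% available Cl: 7928 / 0.673 = 11,780 g.

(b) Volume: 216,000 US gal × 3.785 L/gal = 817,560 L.
(b) Available chlorine delivered: 877 g × 0.907 = 795.4 g as Cl₂.
(b) Concentration rise: 795.4 g / 817,560 L = 0.9729 mg/L = 0.97 ppm.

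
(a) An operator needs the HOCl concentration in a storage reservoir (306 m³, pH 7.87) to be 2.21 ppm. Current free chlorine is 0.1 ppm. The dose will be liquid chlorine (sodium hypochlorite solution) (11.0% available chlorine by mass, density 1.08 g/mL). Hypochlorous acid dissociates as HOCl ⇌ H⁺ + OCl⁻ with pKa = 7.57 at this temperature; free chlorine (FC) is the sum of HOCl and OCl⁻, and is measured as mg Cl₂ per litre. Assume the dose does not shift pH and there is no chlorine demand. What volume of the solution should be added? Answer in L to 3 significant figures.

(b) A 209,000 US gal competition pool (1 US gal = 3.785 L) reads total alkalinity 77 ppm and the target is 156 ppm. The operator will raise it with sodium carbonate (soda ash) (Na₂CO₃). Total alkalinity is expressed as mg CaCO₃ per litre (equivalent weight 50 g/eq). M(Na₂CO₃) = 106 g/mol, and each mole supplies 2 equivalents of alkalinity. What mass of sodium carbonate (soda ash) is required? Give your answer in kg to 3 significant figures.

(a) Volume: 306 m³ = 306,000 L.
(a) [OCl⁻]/[HOCl] = 10^(pH − pKa) = 10^(7.87 − 7.57) = 1.995; fraction as HOCl = 1/(1 + 1.995) = 0.3339.
(a) Free chlorine required for 2.21 ppm HOCl: 2.21 / 0.3339 = 6.62 ppm.
(a) FC to add: 6.62 − 0.1 = 6.52 mg/L as Cl₂.
(a) Cl₂ equivalent: 6.52 mg/L × 306,000 L = 1995 g.
(a) Product at 11.0% available Cl: 1995 / 0.11 = 18,140 g.
(a) Volume: 18,140 g ÷ 1.08 g/mL = 16,790 mL.

(b) Volume: 209,000 US gal × 3.785 L/gal = 791,065 L.
(b) Alkalinity to add: (156 − 77) = 79 mg/L as CaCO₃ × 791,065 L = 62,490 g as CaCO₃.
(b) Equivalents: 62,490 g ÷ 50 g/eq = 1250 eq.
(b) Each mole of Na₂CO₃ supplies 2 eq, so 1250 / 2 = 624.9 mol.
(b) Mass: 624.9 mol × 106 g/mol = 66,240 g.

(a) 16.8 L; (b) 66.2 kg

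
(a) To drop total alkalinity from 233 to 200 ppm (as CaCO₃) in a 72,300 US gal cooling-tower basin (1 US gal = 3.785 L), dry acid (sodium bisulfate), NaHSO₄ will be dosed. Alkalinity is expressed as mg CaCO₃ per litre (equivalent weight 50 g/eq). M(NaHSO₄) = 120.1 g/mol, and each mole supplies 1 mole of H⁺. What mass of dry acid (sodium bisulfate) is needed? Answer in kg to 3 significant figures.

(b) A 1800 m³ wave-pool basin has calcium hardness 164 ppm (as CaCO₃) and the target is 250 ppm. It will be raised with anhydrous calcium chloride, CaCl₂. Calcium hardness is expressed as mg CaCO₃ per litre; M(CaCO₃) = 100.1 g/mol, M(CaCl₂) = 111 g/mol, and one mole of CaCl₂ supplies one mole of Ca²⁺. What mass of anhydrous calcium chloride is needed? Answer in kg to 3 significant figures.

(a) Volume: 72,300 US gal × 3.785 L/gal = 273,656 L.
(a) Alkalinity to neutralize: (233 − 200) = 33 mg/L as CaCO₃ × 273,656 L = 9031 g as CaCO₃.
(a) Equivalents of H⁺ required: 9031 ÷ 50 g/eq = 180.6 eq = 180.6 mol NaHSO₄.
(a) Mass of NaHSO₄: 180.6 × 120.1 = 21,690 g.

(b) Volume: 1800 m³ = 1,800,000 L.
(b) Hardness to add: (250 − 164) = 86 mg/L as CaCO₃ × 1,800,000 L = 154,800 g as CaCO₃.
(b) Moles of Ca²⁺ (1 mol Ca²⁺ ≡ 1 mol CaCO₃): 154,800 / 100.1 g/mol = 1546 mol.
(b) Mass of CaCl₂: 1546 × 111 = 171,700 g.

(a) 21.7 kg; (b) 172 kg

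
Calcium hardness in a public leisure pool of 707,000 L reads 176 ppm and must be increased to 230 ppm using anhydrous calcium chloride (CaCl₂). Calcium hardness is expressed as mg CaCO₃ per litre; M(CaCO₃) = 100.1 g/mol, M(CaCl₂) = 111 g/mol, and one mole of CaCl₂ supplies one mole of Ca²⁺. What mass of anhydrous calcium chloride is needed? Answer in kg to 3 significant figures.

42.3 kg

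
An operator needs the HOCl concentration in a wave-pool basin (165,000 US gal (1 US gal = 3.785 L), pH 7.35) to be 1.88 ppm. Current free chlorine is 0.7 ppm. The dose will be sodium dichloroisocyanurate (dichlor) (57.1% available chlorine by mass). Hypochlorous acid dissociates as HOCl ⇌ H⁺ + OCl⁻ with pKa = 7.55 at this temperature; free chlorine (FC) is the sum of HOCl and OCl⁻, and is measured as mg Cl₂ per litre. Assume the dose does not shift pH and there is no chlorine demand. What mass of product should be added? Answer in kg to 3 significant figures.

2.59 kg

Volume: 165,000 US gal × 3.785 L/gal = 624,525 L.
[OCl⁻]/[HOCl] = 10^(pH − pKa) = 10^(7.35 − 7.55) = 0.631; fraction as HOCl = 1/(1 + 0.631) = 0.6131.
Free chlorine required for 1.88 ppm HOCl: 1.88 / 0.6131 = 3.066 ppm.
FC to add: 3.066 − 0.7 = 2.366 mg/L as Cl₂.
Cl₂ equivalent: 2.366 mg/L × 624,525 L = 1478 g.
Product at 57.1% available Cl: 1478 / 0.571 = 2588 g.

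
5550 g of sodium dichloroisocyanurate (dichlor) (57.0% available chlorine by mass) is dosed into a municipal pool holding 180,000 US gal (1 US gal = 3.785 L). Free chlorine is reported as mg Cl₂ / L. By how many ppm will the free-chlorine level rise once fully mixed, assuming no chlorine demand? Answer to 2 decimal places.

4.64 ppm

Volume: 180,000 US gal × 3.785 L/gal = 681,300 L.
Available chlorine delivered: 5550 g × 0.57 = 3163 g as Cl₂.
Concentration rise: 3163 g / 681,300 L = 4.643 mg/L = 4.64 ppm.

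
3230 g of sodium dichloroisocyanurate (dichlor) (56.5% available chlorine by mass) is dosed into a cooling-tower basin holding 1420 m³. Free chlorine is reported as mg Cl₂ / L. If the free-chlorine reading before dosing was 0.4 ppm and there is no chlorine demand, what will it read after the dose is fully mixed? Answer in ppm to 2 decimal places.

Volume: 1420 m³ = 1,420,000 L.
Available chlorine delivered: 3230 g × 0.565 = 1825 g as Cl₂.
Concentration rise: 1825 g / 1,420,000 L = 1.285 mg/L = 1.29 ppm.
Final FC: 0.4 + 1.29 = 1.69 ppm.

1.69 ppm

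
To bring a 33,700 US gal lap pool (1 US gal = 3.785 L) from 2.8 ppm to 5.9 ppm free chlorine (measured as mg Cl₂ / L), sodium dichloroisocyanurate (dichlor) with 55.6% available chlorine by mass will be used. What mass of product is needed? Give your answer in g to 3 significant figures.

Volume: 33,700 US gal × 3.785 L/gal = 127,554 L.
Chlorine deficit: 5.9 − 2.8 = 3.1 ppm = 3.1 mg/L as Cl₂.
Cl₂ equivalent needed: 3.1 mg/L × 127,554 L = 395,400 mg = 395.4 g.
Product at 55.6% available chlorine: 395.4 / 0.556 = 711.2 g.

711 g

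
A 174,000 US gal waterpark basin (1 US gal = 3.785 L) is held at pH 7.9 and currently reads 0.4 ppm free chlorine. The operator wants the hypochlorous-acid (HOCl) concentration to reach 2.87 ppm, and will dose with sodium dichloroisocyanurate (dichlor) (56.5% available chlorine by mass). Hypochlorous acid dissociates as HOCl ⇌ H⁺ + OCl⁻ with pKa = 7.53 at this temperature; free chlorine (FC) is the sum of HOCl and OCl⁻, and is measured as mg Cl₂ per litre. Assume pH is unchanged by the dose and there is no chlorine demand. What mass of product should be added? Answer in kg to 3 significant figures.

Volume: 174,000 US gal × 3.785 L/gal = 658,590 L.
[OCl⁻]/[HOCl] = 10^(pH − pKa) = 10^(7.9 − 7.53) = 2.344; fraction as HOCl = 1/(1 + 2.344) = 0.299.
Free chlorine required for 2.87 ppm HOCl: 2.87 / 0.299 = 9.598 ppm.
FC to add: 9.598 − 0.4 = 9.198 mg/L as Cl₂.
Cl₂ equivalent: 9.198 mg/L × 658,590 L = 6058 g.
Product at 56.5% available Cl: 6058 / 0.565 = 10,720 g.

10.7 kg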